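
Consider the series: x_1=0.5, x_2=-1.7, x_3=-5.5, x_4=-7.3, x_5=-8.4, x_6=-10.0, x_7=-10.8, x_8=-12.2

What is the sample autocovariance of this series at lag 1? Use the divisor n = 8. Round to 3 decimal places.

10.394

Mean x̄ = (0.5 − 1.7 − 5.5 − 7.3 − 8.4 − 10.0 − 10.8 − 12.2)/8 = -6.9250
Σ_{t=1}^{7}(x_t−x̄)(x_{t+1}−x̄) = 83.1519
γ_1 = 83.1519 / 8 = 10.394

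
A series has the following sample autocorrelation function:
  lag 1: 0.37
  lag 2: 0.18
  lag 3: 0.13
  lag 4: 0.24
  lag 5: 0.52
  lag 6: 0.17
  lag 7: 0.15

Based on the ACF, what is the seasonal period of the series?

The largest autocorrelation is r_5 = 0.52; the remaining lags stay at or below 0.37. The elevated value at lag 1 (0.37), dropping to 0.18 at lag 2, reflects decaying short-term dependence rather than seasonality.
The dominant spike at lag 5 indicates a seasonal period of 5.

5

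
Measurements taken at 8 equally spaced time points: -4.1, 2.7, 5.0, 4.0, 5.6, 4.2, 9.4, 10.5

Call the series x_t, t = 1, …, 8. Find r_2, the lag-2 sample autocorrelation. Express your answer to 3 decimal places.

0.005

Mean x̄ = (-4.1 + 2.7 + 5.0 + 4.0 + 5.6 + 4.2 + 9.4 + 10.5)/8 = 4.6625
Deviations from mean: -8.7625, -1.9625, 0.3375, -0.6625, 0.9375, -0.4625, 4.7375, 5.8375
Numerator Σ_{t=1}^{6}(x_t−x̄)(x_{t+2}−x̄) = 0.7072
Denominator Σ(x_t−x̄)² = 138.7988
r_2 = 0.7072 / 138.7988 = 0.005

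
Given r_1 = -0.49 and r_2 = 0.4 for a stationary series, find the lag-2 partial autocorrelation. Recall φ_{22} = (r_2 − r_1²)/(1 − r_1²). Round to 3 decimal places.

φ_{22} = (r_2 − r_1²) / (1 − r_1²)
r_1² = (-0.49)² = 0.2401
Numerator = 0.4 − 0.2401 = 0.1599; denominator = 1 − 0.2401 = 0.7599
φ_{22} = 0.1599 / 0.7599 = 0.210

0.210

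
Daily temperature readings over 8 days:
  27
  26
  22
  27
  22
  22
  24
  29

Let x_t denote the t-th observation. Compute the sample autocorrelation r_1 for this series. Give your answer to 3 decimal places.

-0.111

Mean x̄ = (27 + 26 + 22 + 27 + 22 + 22 + 24 + 29)/8 = 24.8750
Σ(x_t−x̄)(x_{t+1}−x̄) = (2.3906) + (-3.2344) + (-6.1094) + (-6.1094) + (8.2656) + (2.5156) + (-3.6094) = -5.8906
Denominator Σ(x_t−x̄)² = 52.8750
r_1 = -5.8906 / 52.8750 = -0.111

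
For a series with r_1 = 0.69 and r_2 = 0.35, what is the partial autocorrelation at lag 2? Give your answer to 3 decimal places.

-0.241

φ_{22} = (r_2 − r_1²) / (1 − r_1²)
r_1² = (0.69)² = 0.4761
Numerator = 0.35 − 0.4761 = -0.1261; denominator = 1 − 0.4761 = 0.5239
φ_{22} = -0.1261 / 0.5239 = -0.241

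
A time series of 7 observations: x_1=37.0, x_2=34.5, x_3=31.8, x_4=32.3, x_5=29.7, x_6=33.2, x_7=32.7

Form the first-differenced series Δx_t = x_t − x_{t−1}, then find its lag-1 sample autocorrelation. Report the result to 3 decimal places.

First differences Δx: -2.5, -2.7, 0.5, -2.6, 3.5, -0.5
Mean of differences = -0.7167
Numerator Σ(Δx_t−Δx̄)(Δx_{t+1}−Δx̄) = -8.1953
Denominator Σ(Δx_t−Δx̄)² = 29.9683
r_1(Δx) = -8.1953 / 29.9683 = -0.273

-0.273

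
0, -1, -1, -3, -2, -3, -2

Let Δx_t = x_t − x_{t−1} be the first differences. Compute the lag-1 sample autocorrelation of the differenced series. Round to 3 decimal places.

-0.652

First differences Δx: -1, 0, -2, 1, -1, 1
Mean of differences = -0.3333
Numerator Σ(Δx_t−Δx̄)(Δx_{t+1}−Δx̄) = -4.7778
Denominator Σ(Δx_t−Δx̄)² = 7.3333
r_1(Δx) = -4.7778 / 7.3333 = -0.652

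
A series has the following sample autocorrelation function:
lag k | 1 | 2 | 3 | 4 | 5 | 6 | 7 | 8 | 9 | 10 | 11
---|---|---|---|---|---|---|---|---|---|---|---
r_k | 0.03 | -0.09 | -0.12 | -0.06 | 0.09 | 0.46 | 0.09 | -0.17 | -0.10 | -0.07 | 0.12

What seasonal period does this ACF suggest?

6

The largest autocorrelation is r_6 = 0.46; the remaining lags stay at or below 0.12.
The dominant spike at lag 6 indicates a seasonal period of 6.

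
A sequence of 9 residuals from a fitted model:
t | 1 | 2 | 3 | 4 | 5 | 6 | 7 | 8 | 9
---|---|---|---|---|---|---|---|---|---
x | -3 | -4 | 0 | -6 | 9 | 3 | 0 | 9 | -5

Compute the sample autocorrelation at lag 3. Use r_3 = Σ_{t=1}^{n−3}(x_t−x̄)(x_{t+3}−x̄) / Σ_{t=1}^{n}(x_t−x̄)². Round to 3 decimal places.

0.178

Mean x̄ = (-3 − 4 + 0 − 6 + 9 + 3 + 0 + 9 − 5)/9 = 0.3333
Σ(x_t−x̄)(x_{t+3}−x̄) = (21.1111) + (-37.5556) + (-0.8889) + (2.1111) + (75.1111) + (-14.2222) = 45.6667
Denominator Σ(x_t−x̄)² = 256.0000
r_3 = 45.6667 / 256.0000 = 0.178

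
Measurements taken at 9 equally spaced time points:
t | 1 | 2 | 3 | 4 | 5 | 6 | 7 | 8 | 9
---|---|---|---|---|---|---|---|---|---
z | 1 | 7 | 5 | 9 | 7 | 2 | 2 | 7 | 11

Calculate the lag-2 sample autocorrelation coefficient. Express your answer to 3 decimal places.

Mean z̄ = (1 + 7 + 5 + 9 + 7 + 2 + 2 + 7 + 11)/9 = 5.6667
Σ(z_t−z̄)(z_{t+2}−z̄) = (3.1111) + (4.4444) + (-0.8889) + (-12.2222) + (-4.8889) + (-4.8889) + (-19.5556) = -34.8889
Denominator Σ(z_t−z̄)² = 94.0000
r_2 = -34.8889 / 94.0000 = -0.371

-0.371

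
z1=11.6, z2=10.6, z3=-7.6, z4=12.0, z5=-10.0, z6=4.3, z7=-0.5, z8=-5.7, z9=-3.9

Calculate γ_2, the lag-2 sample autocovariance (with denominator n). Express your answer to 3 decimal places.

Mean z̄ = (11.6 + 10.6 − 7.6 + 12.0 − 10.0 + 4.3 − 0.5 − 5.7 − 3.9)/9 = 1.2000
Σ_{t=1}^{7}(z_t−z̄)(z_{t+2}−z̄) = 148.3600
γ_2 = 148.3600 / 9 = 16.484

16.484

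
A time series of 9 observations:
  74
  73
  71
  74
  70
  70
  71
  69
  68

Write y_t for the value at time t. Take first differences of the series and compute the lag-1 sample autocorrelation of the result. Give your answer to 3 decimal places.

First differences Δy: -1, -2, 3, -4, 0, 1, -2, -1
Mean of differences = -0.7500
Numerator Σ(Δy_t−Δȳ)(Δy_{t+1}−Δȳ) = -19.5625
Denominator Σ(Δy_t−Δȳ)² = 31.5000
r_1(Δy) = -19.5625 / 31.5000 = -0.621

-0.621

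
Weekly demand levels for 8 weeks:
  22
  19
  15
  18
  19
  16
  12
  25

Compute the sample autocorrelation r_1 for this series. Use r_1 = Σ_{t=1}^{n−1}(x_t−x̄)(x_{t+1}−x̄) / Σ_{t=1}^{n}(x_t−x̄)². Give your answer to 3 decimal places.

-0.249

Mean x̄ = (22 + 19 + 15 + 18 + 19 + 16 + 12 + 25)/8 = 18.2500
Deviations from mean: 3.7500, 0.7500, -3.2500, -0.2500, 0.7500, -2.2500, -6.2500, 6.7500
Numerator Σ_{t=1}^{7}(x_t−x̄)(x_{t+1}−x̄) = -28.8125
Denominator Σ(x_t−x̄)² = 115.5000
r_1 = -28.8125 / 115.5000 = -0.249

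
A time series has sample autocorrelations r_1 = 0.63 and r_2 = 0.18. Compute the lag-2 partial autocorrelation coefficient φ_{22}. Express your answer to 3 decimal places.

φ_{22} = (r_2 − r_1²) / (1 − r_1²)
r_1² = (0.63)² = 0.3969
Numerator = 0.18 − 0.3969 = -0.2169; denominator = 1 − 0.3969 = 0.6031
φ_{22} = -0.2169 / 0.6031 = -0.360

-0.360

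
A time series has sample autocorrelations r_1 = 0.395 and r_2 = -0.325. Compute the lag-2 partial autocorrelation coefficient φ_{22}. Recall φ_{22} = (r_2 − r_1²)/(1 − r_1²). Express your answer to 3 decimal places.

-0.570

φ_{22} = (r_2 − r_1²) / (1 − r_1²)
r_1² = (0.395)² = 0.156025
Numerator = -0.325 − 0.1560 = -0.4810; denominator = 1 − 0.1560 = 0.8440
φ_{22} = -0.4810 / 0.8440 = -0.570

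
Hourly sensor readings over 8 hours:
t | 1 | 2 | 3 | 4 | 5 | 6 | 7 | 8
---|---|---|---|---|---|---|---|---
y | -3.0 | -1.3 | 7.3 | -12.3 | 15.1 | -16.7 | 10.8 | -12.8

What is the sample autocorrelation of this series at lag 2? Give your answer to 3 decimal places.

Mean ȳ = (-3.0 − 1.3 + 7.3 − 12.3 + 15.1 − 16.7 + 10.8 − 12.8)/8 = -1.6125
Deviations from mean: -1.3875, 0.3125, 8.9125, -10.6875, 16.7125, -15.0875, 12.4125, -11.1875
Σ(y_t−ȳ)(y_{t+2}−ȳ) = (-12.3661) + (-3.3398) + (148.9502) + (161.2477) + (207.4439) + (168.7914) = 670.7272
Denominator Σ(y_t−ȳ)² = 981.8488
r_2 = 670.7272 / 981.8488 = 0.683

0.683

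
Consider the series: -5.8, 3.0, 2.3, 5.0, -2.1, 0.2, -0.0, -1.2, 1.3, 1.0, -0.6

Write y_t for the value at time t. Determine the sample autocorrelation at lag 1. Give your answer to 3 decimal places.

-0.167

Mean ȳ = (-5.8 + 3.0 + 2.3 + 5.0 − 2.1 + 0.2 − 0.0 − 1.2 + 1.3 + 1.0 − 0.6)/11 = 0.2818
Numerator Σ_{t=1}^{10}(y_t−ȳ)(y_{t+1}−ȳ) = -13.5367
Denominator Σ(y_t−ȳ)² = 80.9964
r_1 = -13.5367 / 80.9964 = -0.167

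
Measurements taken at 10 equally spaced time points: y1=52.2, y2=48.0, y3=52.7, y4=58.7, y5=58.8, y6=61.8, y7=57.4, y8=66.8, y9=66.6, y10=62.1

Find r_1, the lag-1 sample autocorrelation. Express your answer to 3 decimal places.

Mean ȳ = (52.2 + 48.0 + 52.7 + 58.7 + 58.8 + 61.8 + 57.4 + 66.8 + 66.6 + 62.1)/10 = 58.5100
Numerator Σ_{t=1}^{9}(y_t−ȳ)(y_{t+1}−ȳ) = 210.5419
Denominator Σ(y_t−ȳ)² = 343.2690
r_1 = 210.5419 / 343.2690 = 0.613

0.613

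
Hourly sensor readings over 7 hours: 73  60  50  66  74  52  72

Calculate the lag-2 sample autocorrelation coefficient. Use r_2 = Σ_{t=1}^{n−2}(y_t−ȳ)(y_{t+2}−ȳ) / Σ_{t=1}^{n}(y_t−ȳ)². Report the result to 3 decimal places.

-0.361

Mean ȳ = (73 + 60 + 50 + 66 + 74 + 52 + 72)/7 = 63.8571
Σ(y_t−ȳ)(y_{t+2}−ȳ) = (-126.6939) + (-8.2653) + (-140.5510) + (-25.4082) + (82.5918) = -218.3265
Denominator Σ(y_t−ȳ)² = 604.8571
r_2 = -218.3265 / 604.8571 = -0.361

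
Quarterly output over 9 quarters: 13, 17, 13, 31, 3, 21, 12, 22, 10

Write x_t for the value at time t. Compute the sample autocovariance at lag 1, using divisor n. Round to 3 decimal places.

-43.277

Mean x̄ = (13 + 17 + 13 + 31 + 3 + 21 + 12 + 22 + 10)/9 = 15.7778
Σ_{t=1}^{8}(x_t−x̄)(x_{t+1}−x̄) = -389.4938
γ_1 = -389.4938 / 9 = -43.277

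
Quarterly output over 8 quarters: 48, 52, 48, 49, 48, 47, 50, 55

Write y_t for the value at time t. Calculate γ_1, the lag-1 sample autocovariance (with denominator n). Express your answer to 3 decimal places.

-0.049

Mean ȳ = (48 + 52 + 48 + 49 + 48 + 47 + 50 + 55)/8 = 49.6250
Deviations: -1.6250, 2.3750, -1.6250, -0.6250, -1.6250, -2.6250, 0.3750, 5.3750
Σ_{t=1}^{7}(y_t−ȳ)(y_{t+1}−ȳ) = -0.3906
γ_1 = -0.3906 / 8 = -0.049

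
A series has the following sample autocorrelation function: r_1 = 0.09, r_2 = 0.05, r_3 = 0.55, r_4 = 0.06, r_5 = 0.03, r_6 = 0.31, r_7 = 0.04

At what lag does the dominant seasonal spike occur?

The largest autocorrelation is r_3 = 0.55, with a weaker echo at lag 6 (0.31); the remaining lags stay at or below 0.09.
The dominant spike at lag 3 indicates a seasonal period of 3.

3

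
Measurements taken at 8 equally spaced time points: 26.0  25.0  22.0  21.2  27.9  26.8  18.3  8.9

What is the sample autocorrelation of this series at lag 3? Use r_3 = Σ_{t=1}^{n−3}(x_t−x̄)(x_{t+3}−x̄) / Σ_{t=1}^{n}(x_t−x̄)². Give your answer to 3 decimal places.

-0.223

Mean x̄ = (26.0 + 25.0 + 22.0 + 21.2 + 27.9 + 26.8 + 18.3 + 8.9)/8 = 22.0125
Deviations from mean: 3.9875, 2.9875, -0.0125, -0.8125, 5.8875, 4.7875, -3.7125, -13.1125
Numerator Σ_{t=1}^{5}(x_t−x̄)(x_{t+3}−x̄) = -59.8942
Denominator Σ(x_t−x̄)² = 268.7888
r_3 = -59.8942 / 268.7888 = -0.223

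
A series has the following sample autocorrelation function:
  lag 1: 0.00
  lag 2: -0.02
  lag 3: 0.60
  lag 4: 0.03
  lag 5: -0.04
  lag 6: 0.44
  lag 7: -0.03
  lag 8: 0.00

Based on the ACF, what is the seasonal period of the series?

3

The largest autocorrelation is r_3 = 0.60, with a weaker echo at lag 6 (0.44); the remaining lags stay at or below 0.03.
The dominant spike at lag 3 indicates a seasonal period of 3.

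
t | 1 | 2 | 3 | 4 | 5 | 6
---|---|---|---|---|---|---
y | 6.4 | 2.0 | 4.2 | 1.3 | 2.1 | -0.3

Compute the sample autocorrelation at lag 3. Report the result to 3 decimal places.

Mean ȳ = (6.4 + 2.0 + 4.2 + 1.3 + 2.1 − 0.3)/6 = 2.6167
Deviations from mean: 3.7833, -0.6167, 1.5833, -1.3167, -0.5167, -2.9167
Numerator Σ_{t=1}^{3}(y_t−ȳ)(y_{t+3}−ȳ) = -9.2808
Denominator Σ(y_t−ȳ)² = 27.7083
r_3 = -9.2808 / 27.7083 = -0.335

-0.335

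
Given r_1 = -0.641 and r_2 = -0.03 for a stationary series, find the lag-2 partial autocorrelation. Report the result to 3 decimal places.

φ_{22} = (r_2 − r_1²) / (1 − r_1²)
r_1² = (-0.641)² = 0.410881
Numerator = -0.03 − 0.4109 = -0.4409; denominator = 1 − 0.4109 = 0.5891
φ_{22} = -0.4409 / 0.5891 = -0.748

-0.748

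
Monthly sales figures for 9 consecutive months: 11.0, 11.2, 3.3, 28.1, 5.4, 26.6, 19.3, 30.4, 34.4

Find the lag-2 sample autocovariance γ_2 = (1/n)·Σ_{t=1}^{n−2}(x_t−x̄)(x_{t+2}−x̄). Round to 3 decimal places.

Mean x̄ = (11.0 + 11.2 + 3.3 + 28.1 + 5.4 + 26.6 + 19.3 + 30.4 + 34.4)/9 = 18.8556
Σ_{t=1}^{7}(x_t−x̄)(x_{t+2}−x̄) = 422.6616
γ_2 = 422.6616 / 9 = 46.962

46.962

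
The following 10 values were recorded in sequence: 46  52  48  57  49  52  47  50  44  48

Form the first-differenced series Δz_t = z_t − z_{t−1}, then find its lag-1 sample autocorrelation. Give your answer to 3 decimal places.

First differences Δz: 6, -4, 9, -8, 3, -5, 3, -6, 4
Mean of differences = 0.2222
Numerator Σ(Δz_t−Δz̄)(Δz_{t+1}−Δz̄) = -226.2716
Denominator Σ(Δz_t−Δz̄)² = 291.5556
r_1(Δz) = -226.2716 / 291.5556 = -0.776

-0.776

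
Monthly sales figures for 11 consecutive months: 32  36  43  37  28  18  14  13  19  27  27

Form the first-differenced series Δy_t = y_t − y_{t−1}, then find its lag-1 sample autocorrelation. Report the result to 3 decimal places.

0.533

First differences Δy: 4, 7, -6, -9, -10, -4, -1, 6, 8, 0
Mean of differences = -0.5000
Numerator Σ(Δy_t−Δȳ)(Δy_{t+1}−Δȳ) = 211.2500
Denominator Σ(Δy_t−Δȳ)² = 396.5000
r_1(Δy) = 211.2500 / 396.5000 = 0.533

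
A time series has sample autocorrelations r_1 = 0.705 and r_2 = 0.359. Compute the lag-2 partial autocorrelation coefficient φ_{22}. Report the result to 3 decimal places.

-0.274

φ_{22} = (r_2 − r_1²) / (1 − r_1²)
r_1² = (0.705)² = 0.497025
Numerator = 0.359 − 0.4970 = -0.1380; denominator = 1 − 0.4970 = 0.5030
φ_{22} = -0.1380 / 0.5030 = -0.274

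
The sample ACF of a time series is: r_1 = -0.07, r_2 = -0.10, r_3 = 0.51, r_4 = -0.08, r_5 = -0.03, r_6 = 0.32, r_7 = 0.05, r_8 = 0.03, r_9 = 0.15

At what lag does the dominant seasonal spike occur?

The largest autocorrelation is r_3 = 0.51, with weaker echoes at lags 6 (0.32) and 9 (0.15); the remaining lags stay at or below 0.05.
The dominant spike at lag 3 indicates a seasonal period of 3.

3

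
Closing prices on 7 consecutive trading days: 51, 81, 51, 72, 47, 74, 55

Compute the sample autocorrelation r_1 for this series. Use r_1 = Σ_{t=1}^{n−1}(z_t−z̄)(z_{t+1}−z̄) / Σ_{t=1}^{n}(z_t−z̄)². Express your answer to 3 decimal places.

-0.836

Mean z̄ = (51 + 81 + 51 + 72 + 47 + 74 + 55)/7 = 61.5714
Deviations from mean: -10.5714, 19.4286, -10.5714, 10.4286, -14.5714, 12.4286, -6.5714
Numerator Σ_{t=1}^{6}(z_t−z̄)(z_{t+1}−z̄) = -935.7551
Denominator Σ(z_t−z̄)² = 1119.7143
r_1 = -935.7551 / 1119.7143 = -0.836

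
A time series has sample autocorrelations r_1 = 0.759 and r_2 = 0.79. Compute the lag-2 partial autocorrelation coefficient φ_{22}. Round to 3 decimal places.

φ_{22} = (r_2 − r_1²) / (1 − r_1²)
r_1² = (0.759)² = 0.576081
Numerator = 0.79 − 0.5761 = 0.2139; denominator = 1 − 0.5761 = 0.4239
φ_{22} = 0.2139 / 0.4239 = 0.505

0.505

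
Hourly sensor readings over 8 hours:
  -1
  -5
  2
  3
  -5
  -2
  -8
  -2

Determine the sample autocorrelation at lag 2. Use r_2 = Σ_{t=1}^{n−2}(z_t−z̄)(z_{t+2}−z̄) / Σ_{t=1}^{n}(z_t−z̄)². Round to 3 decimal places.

Mean z̄ = (-1 − 5 + 2 + 3 − 5 − 2 − 8 − 2)/8 = -2.2500
Deviations from mean: 1.2500, -2.7500, 4.2500, 5.2500, -2.7500, 0.2500, -5.7500, 0.2500
Numerator Σ_{t=1}^{6}(z_t−z̄)(z_{t+2}−z̄) = -3.6250
Denominator Σ(z_t−z̄)² = 95.5000
r_2 = -3.6250 / 95.5000 = -0.038

-0.038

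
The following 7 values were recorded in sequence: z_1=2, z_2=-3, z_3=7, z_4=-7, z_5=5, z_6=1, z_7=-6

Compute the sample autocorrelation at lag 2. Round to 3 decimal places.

0.195

Mean z̄ = (2 − 3 + 7 − 7 + 5 + 1 − 6)/7 = -0.1429
Deviations from mean: 2.1429, -2.8571, 7.1429, -6.8571, 5.1429, 1.1429, -5.8571
Σ(z_t−z̄)(z_{t+2}−z̄) = (15.3061) + (19.5918) + (36.7347) + (-7.8367) + (-30.1224) = 33.6735
Denominator Σ(z_t−z̄)² = 172.8571
r_2 = 33.6735 / 172.8571 = 0.195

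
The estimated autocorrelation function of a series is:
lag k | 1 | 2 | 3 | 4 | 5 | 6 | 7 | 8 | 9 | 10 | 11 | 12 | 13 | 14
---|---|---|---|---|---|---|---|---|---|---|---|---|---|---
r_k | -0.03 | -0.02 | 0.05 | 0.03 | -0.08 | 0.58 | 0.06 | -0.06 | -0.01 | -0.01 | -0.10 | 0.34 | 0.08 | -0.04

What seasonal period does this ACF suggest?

6

The largest autocorrelation is r_6 = 0.58, with a weaker echo at lag 12 (0.34); the remaining lags stay at or below 0.08.
The dominant spike at lag 6 indicates a seasonal period of 6.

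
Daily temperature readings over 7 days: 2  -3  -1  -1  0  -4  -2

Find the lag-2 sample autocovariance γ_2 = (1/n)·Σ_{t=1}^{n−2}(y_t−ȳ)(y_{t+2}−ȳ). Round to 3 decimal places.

Mean ȳ = (2 − 3 − 1 − 1 + 0 − 4 − 2)/7 = -1.2857
Deviations: 3.2857, -1.7143, 0.2857, 0.2857, 1.2857, -2.7143, -0.7143
Σ_{t=1}^{5}(y_t−ȳ)(y_{t+2}−ȳ) = -0.8776
γ_2 = -0.8776 / 7 = -0.125

-0.125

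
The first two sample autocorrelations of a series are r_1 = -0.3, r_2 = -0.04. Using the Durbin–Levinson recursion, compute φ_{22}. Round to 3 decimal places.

-0.143

φ_{22} = (r_2 − r_1²) / (1 − r_1²)
r_1² = (-0.3)² = 0.09
Numerator = -0.04 − 0.0900 = -0.1300; denominator = 1 − 0.0900 = 0.9100
φ_{22} = -0.1300 / 0.9100 = -0.143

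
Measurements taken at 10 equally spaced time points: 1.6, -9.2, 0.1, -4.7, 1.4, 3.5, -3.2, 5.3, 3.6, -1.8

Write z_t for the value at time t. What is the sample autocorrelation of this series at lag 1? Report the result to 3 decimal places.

Mean z̄ = (1.6 − 9.2 + 0.1 − 4.7 + 1.4 + 3.5 − 3.2 + 5.3 + 3.6 − 1.8)/10 = -0.3400
Numerator Σ_{t=1}^{9}(z_t−z̄)(z_{t+1}−z̄) = -34.5536
Denominator Σ(z_t−z̄)² = 176.8840
r_1 = -34.5536 / 176.8840 = -0.195

-0.195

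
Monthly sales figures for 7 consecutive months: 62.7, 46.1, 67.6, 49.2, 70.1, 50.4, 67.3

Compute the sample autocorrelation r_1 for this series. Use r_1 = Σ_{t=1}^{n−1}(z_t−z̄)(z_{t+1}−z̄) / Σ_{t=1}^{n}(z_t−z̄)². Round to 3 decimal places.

Mean z̄ = (62.7 + 46.1 + 67.6 + 49.2 + 70.1 + 50.4 + 67.3)/7 = 59.0571
Deviations from mean: 3.6429, -12.9571, 8.5429, -9.8571, 11.0429, -8.6571, 8.2429
Σ(z_t−z̄)(z_{t+1}−z̄) = (-47.2010) + (-110.6910) + (-84.2082) + (-108.8510) + (-95.5996) + (-71.3596) = -517.9104
Denominator Σ(z_t−z̄)² = 616.1371
r_1 = -517.9104 / 616.1371 = -0.841

-0.841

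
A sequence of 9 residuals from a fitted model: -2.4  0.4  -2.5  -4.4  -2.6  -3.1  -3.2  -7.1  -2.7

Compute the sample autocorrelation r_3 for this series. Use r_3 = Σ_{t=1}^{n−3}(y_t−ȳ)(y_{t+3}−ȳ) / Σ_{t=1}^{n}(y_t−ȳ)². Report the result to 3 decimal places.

Mean ȳ = (-2.4 + 0.4 − 2.5 − 4.4 − 2.6 − 3.1 − 3.2 − 7.1 − 2.7)/9 = -3.0667
Numerator Σ_{t=1}^{6}(y_t−ȳ)(y_{t+3}−ȳ) = -1.0067
Denominator Σ(y_t−ȳ)² = 31.2000
r_3 = -1.0067 / 31.2000 = -0.032

-0.032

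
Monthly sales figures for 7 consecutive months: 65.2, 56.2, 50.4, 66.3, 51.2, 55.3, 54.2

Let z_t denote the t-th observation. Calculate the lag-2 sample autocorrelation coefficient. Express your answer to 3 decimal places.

-0.095

Mean z̄ = (65.2 + 56.2 + 50.4 + 66.3 + 51.2 + 55.3 + 54.2)/7 = 56.9714
Numerator Σ_{t=1}^{5}(z_t−z̄)(z_{t+2}−z̄) = -22.9402
Denominator Σ(z_t−z̄)² = 242.2943
r_2 = -22.9402 / 242.2943 = -0.095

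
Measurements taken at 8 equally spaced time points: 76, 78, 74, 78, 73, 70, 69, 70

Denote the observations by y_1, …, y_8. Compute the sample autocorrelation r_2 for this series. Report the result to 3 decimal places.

Mean ȳ = (76 + 78 + 74 + 78 + 73 + 70 + 69 + 70)/8 = 73.5000
Σ(y_t−ȳ)(y_{t+2}−ȳ) = (1.2500) + (20.2500) + (-0.2500) + (-15.7500) + (2.2500) + (12.2500) = 20.0000
Denominator Σ(y_t−ȳ)² = 92.0000
r_2 = 20.0000 / 92.0000 = 0.217

0.217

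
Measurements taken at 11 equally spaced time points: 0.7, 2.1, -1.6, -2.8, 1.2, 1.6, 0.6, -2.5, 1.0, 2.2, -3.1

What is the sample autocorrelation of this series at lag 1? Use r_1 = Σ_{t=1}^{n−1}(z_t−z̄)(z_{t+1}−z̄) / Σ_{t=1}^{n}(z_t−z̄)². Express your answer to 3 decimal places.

Mean z̄ = (0.7 + 2.1 − 1.6 − 2.8 + 1.2 + 1.6 + 0.6 − 2.5 + 1.0 + 2.2 − 3.1)/11 = -0.0545
Numerator Σ_{t=1}^{10}(z_t−z̄)(z_{t+1}−z̄) = -6.4148
Denominator Σ(z_t−z̄)² = 41.3273
r_1 = -6.4148 / 41.3273 = -0.155

-0.155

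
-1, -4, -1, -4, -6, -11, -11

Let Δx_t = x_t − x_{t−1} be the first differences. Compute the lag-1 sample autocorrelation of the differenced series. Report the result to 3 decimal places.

-0.418

First differences Δx: -3, 3, -3, -2, -5, 0
Mean of differences = -1.6667
Numerator Σ(Δx_t−Δx̄)(Δx_{t+1}−Δx̄) = -16.4444
Denominator Σ(Δx_t−Δx̄)² = 39.3333
r_1(Δx) = -16.4444 / 39.3333 = -0.418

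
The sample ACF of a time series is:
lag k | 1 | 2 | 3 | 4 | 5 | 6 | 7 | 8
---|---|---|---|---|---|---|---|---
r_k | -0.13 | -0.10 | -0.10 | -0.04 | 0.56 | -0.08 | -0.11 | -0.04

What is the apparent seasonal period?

5

The largest autocorrelation is r_5 = 0.56; the remaining lags stay at or below -0.04.
The dominant spike at lag 5 indicates a seasonal period of 5.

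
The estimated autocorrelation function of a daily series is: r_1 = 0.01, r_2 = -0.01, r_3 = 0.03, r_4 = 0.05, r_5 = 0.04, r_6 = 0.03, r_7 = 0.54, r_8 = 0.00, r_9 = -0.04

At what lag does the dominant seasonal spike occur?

7

The largest autocorrelation is r_7 = 0.54; the remaining lags stay at or below 0.05.
The dominant spike at lag 7 indicates a seasonal period of 7.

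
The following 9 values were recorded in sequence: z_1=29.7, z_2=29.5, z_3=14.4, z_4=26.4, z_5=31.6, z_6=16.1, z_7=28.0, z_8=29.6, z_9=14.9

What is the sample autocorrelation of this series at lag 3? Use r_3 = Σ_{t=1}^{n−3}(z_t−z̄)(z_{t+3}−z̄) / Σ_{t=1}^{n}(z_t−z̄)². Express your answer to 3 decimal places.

0.620

Mean z̄ = (29.7 + 29.5 + 14.4 + 26.4 + 31.6 + 16.1 + 28.0 + 29.6 + 14.9)/9 = 24.4667
Σ(z_t−z̄)(z_{t+3}−z̄) = (10.1178) + (35.9044) + (84.2244) + (6.8311) + (36.6178) + (80.0411) = 253.7367
Denominator Σ(z_t−z̄)² = 409.0400
r_3 = 253.7367 / 409.0400 = 0.620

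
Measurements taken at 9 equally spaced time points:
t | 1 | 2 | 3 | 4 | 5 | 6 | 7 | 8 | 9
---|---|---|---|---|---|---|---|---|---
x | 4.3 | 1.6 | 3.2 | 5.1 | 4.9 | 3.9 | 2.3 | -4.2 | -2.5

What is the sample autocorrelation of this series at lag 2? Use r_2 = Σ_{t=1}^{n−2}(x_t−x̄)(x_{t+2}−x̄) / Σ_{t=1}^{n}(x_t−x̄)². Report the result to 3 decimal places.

-0.023

Mean x̄ = (4.3 + 1.6 + 3.2 + 5.1 + 4.9 + 3.9 + 2.3 − 4.2 − 2.5)/9 = 2.0667
Σ(x_t−x̄)(x_{t+2}−x̄) = (2.5311) + (-1.4156) + (3.2111) + (5.5611) + (0.6611) + (-11.4889) + (-1.0656) = -2.0056
Denominator Σ(x_t−x̄)² = 87.2600
r_2 = -2.0056 / 87.2600 = -0.023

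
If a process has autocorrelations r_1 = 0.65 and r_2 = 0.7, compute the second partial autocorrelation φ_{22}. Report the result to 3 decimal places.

φ_{22} = (r_2 − r_1²) / (1 − r_1²)
r_1² = (0.65)² = 0.4225
Numerator = 0.7 − 0.4225 = 0.2775; denominator = 1 − 0.4225 = 0.5775
φ_{22} = 0.2775 / 0.5775 = 0.481

0.481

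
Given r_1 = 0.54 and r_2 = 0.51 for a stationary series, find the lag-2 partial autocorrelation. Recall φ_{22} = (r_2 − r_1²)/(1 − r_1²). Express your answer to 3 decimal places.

0.308

φ_{22} = (r_2 − r_1²) / (1 − r_1²)
r_1² = (0.54)² = 0.2916
Numerator = 0.51 − 0.2916 = 0.2184; denominator = 1 − 0.2916 = 0.7084
φ_{22} = 0.2184 / 0.7084 = 0.308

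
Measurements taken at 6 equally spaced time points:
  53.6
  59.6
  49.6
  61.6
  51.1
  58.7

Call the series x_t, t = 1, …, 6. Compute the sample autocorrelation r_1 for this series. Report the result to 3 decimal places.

-0.894

Mean x̄ = (53.6 + 59.6 + 49.6 + 61.6 + 51.1 + 58.7)/6 = 55.7000
Numerator Σ_{t=1}^{5}(x_t−x̄)(x_{t+1}−x̄) = -108.9100
Denominator Σ(x_t−x̄)² = 121.8000
r_1 = -108.9100 / 121.8000 = -0.894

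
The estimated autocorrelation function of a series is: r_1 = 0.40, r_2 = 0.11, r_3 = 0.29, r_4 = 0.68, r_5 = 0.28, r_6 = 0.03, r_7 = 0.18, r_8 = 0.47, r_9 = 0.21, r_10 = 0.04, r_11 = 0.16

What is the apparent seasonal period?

4

The largest autocorrelation is r_4 = 0.68, with a weaker echo at lag 8 (0.47); the remaining lags stay at or below 0.40. The elevated value at lag 1 (0.40), dropping to 0.11 at lag 2, reflects decaying short-term dependence rather than seasonality.
The dominant spike at lag 4 indicates a seasonal period of 4.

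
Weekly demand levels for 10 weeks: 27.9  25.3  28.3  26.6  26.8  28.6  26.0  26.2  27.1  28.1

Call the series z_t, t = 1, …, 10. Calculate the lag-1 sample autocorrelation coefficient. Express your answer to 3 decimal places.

Mean z̄ = (27.9 + 25.3 + 28.3 + 26.6 + 26.8 + 28.6 + 26.0 + 26.2 + 27.1 + 28.1)/10 = 27.0900
Numerator Σ_{t=1}^{9}(z_t−z̄)(z_{t+1}−z̄) = -5.1791
Denominator Σ(z_t−z̄)² = 10.9290
r_1 = -5.1791 / 10.9290 = -0.474

-0.474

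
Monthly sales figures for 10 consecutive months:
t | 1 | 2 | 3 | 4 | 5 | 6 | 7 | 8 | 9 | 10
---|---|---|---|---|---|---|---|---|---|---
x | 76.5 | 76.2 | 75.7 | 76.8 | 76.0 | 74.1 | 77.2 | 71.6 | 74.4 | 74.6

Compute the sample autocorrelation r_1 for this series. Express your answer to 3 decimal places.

-0.123

Mean x̄ = (76.5 + 76.2 + 75.7 + 76.8 + 76.0 + 74.1 + 77.2 + 71.6 + 74.4 + 74.6)/10 = 75.3100
Numerator Σ_{t=1}^{9}(x_t−x̄)(x_{t+1}−x̄) = -3.0961
Denominator Σ(x_t−x̄)² = 25.1890
r_1 = -3.0961 / 25.1890 = -0.123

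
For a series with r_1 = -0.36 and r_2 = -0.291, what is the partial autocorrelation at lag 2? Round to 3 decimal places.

-0.483

φ_{22} = (r_2 − r_1²) / (1 − r_1²)
r_1² = (-0.36)² = 0.1296
Numerator = -0.291 − 0.1296 = -0.4206; denominator = 1 − 0.1296 = 0.8704
φ_{22} = -0.4206 / 0.8704 = -0.483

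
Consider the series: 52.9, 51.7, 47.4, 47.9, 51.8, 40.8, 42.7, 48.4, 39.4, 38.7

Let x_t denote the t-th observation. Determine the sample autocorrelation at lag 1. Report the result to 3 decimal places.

Mean x̄ = (52.9 + 51.7 + 47.4 + 47.9 + 51.8 + 40.8 + 42.7 + 48.4 + 39.4 + 38.7)/10 = 46.1700
Numerator Σ_{t=1}^{9}(x_t−x̄)(x_{t+1}−x̄) = 72.0241
Denominator Σ(x_t−x̄)² = 259.5610
r_1 = 72.0241 / 259.5610 = 0.277

0.277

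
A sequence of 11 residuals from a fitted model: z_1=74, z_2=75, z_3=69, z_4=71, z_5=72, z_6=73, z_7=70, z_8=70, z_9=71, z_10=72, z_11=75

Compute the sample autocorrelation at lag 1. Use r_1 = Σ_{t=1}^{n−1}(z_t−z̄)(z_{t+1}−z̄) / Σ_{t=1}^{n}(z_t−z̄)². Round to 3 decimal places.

0.095

Mean z̄ = (74 + 75 + 69 + 71 + 72 + 73 + 70 + 70 + 71 + 72 + 75)/11 = 72.0000
Numerator Σ_{t=1}^{10}(z_t−z̄)(z_{t+1}−z̄) = 4.0000
Denominator Σ(z_t−z̄)² = 42.0000
r_1 = 4.0000 / 42.0000 = 0.095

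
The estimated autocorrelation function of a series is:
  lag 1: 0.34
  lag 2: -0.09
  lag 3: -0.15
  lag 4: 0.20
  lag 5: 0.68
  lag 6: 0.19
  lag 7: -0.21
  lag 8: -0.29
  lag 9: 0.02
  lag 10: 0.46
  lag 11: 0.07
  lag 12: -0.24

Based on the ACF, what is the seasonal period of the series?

5

The largest autocorrelation is r_5 = 0.68, with a weaker echo at lag 10 (0.46); the remaining lags stay at or below 0.34.
The dominant spike at lag 5 indicates a seasonal period of 5.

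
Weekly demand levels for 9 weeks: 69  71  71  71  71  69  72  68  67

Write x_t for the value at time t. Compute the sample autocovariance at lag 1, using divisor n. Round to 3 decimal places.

Mean x̄ = (69 + 71 + 71 + 71 + 71 + 69 + 72 + 68 + 67)/9 = 69.8889
Σ_{t=1}^{8}(x_t−x̄)(x_{t+1}−x̄) = 1.3210
γ_1 = 1.3210 / 9 = 0.147

0.147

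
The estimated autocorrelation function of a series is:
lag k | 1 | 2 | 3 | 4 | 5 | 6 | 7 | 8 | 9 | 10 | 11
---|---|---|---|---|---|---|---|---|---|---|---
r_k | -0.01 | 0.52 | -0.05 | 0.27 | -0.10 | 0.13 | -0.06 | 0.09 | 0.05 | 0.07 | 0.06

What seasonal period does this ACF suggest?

2

The largest autocorrelation is r_2 = 0.52, with a weaker echo at lag 4 (0.27); the remaining lags stay at or below 0.13.
The dominant spike at lag 2 indicates a seasonal period of 2.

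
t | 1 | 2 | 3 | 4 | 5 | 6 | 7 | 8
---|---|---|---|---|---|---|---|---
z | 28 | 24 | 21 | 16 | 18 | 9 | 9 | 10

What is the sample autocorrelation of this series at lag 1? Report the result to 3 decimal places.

Mean z̄ = (28 + 24 + 21 + 16 + 18 + 9 + 9 + 10)/8 = 16.8750
Σ(z_t−z̄)(z_{t+1}−z̄) = (79.2656) + (29.3906) + (-3.6094) + (-0.9844) + (-8.8594) + (62.0156) + (54.1406) = 211.3594
Denominator Σ(z_t−z̄)² = 364.8750
r_1 = 211.3594 / 364.8750 = 0.579

0.579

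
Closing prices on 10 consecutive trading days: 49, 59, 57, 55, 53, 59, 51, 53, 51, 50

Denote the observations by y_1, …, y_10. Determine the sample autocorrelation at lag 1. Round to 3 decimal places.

-0.069

Mean ȳ = (49 + 59 + 57 + 55 + 53 + 59 + 51 + 53 + 51 + 50)/10 = 53.7000
Numerator Σ_{t=1}^{9}(y_t−ȳ)(y_{t+1}−ȳ) = -8.2900
Denominator Σ(y_t−ȳ)² = 120.1000
r_1 = -8.2900 / 120.1000 = -0.069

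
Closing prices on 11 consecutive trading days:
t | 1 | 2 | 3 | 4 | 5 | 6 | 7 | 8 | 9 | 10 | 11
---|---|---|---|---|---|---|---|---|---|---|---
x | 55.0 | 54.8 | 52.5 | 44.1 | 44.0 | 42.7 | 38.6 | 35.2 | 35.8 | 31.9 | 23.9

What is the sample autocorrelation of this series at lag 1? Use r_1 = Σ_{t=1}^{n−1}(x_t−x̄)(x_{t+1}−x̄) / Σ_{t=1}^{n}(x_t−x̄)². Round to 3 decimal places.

Mean x̄ = (55.0 + 54.8 + 52.5 + 44.1 + 44.0 + 42.7 + 38.6 + 35.2 + 35.8 + 31.9 + 23.9)/11 = 41.6818
Numerator Σ_{t=1}^{10}(x_t−x̄)(x_{t+1}−x̄) = 637.1879
Denominator Σ(x_t−x̄)² = 976.7364
r_1 = 637.1879 / 976.7364 = 0.652

0.652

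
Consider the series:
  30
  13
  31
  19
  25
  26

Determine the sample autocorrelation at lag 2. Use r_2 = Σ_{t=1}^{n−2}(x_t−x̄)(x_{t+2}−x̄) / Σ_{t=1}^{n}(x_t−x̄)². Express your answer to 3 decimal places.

Mean x̄ = (30 + 13 + 31 + 19 + 25 + 26)/6 = 24.0000
Deviations from mean: 6.0000, -11.0000, 7.0000, -5.0000, 1.0000, 2.0000
Σ(x_t−x̄)(x_{t+2}−x̄) = (42.0000) + (55.0000) + (7.0000) + (-10.0000) = 94.0000
Denominator Σ(x_t−x̄)² = 236.0000
r_2 = 94.0000 / 236.0000 = 0.398

0.398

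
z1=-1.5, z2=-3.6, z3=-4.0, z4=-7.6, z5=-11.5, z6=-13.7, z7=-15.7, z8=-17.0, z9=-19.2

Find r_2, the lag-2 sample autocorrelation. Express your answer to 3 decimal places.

Mean z̄ = (-1.5 − 3.6 − 4.0 − 7.6 − 11.5 − 13.7 − 15.7 − 17.0 − 19.2)/9 = -10.4222
Numerator Σ_{t=1}^{7}(z_t−z̄)(z_{t+2}−z̄) = 133.9579
Denominator Σ(z_t−z̄)² = 335.4356
r_2 = 133.9579 / 335.4356 = 0.399

0.399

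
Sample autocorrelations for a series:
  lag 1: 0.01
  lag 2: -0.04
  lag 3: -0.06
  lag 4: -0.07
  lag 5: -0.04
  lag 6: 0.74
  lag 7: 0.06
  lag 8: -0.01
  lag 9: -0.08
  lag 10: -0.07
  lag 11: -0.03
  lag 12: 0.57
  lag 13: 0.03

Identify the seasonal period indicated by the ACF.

The largest autocorrelation is r_6 = 0.74, with a weaker echo at lag 12 (0.57); the remaining lags stay at or below 0.06.
The dominant spike at lag 6 indicates a seasonal period of 6.

6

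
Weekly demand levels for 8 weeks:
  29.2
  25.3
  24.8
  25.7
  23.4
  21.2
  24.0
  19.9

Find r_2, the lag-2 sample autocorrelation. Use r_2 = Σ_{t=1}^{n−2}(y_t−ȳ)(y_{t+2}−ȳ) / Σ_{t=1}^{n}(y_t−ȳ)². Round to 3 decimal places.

Mean ȳ = (29.2 + 25.3 + 24.8 + 25.7 + 23.4 + 21.2 + 24.0 + 19.9)/8 = 24.1875
Deviations from mean: 5.0125, 1.1125, 0.6125, 1.5125, -0.7875, -2.9875, -0.1875, -4.2875
Numerator Σ_{t=1}^{6}(y_t−ȳ)(y_{t+2}−ȳ) = 12.7084
Denominator Σ(y_t−ȳ)² = 56.9888
r_2 = 12.7084 / 56.9888 = 0.223

0.223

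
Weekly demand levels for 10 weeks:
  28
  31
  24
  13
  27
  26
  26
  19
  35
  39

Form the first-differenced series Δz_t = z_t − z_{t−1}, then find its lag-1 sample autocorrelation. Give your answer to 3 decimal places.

-0.243

First differences Δz: 3, -7, -11, 14, -1, 0, -7, 16, 4
Mean of differences = 1.2222
Numerator Σ(Δz_t−Δz̄)(Δz_{t+1}−Δz̄) = -166.3827
Denominator Σ(Δz_t−Δz̄)² = 683.5556
r_1(Δz) = -166.3827 / 683.5556 = -0.243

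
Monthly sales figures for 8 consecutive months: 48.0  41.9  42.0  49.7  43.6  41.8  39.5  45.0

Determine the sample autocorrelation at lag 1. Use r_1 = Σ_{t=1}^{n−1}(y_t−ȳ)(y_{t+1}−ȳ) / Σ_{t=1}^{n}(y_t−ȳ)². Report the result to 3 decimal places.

Mean ȳ = (48.0 + 41.9 + 42.0 + 49.7 + 43.6 + 41.8 + 39.5 + 45.0)/8 = 43.9375
Deviations from mean: 4.0625, -2.0375, -1.9375, 5.7625, -0.3375, -2.1375, -4.4375, 1.0625
Numerator Σ_{t=1}^{7}(y_t−ȳ)(y_{t+1}−ȳ) = -11.9477
Denominator Σ(y_t−ȳ)² = 83.1188
r_1 = -11.9477 / 83.1188 = -0.144

-0.144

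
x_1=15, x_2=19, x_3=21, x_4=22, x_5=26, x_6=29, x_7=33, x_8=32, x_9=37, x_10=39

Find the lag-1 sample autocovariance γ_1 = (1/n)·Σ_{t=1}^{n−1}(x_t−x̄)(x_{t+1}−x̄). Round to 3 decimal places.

Mean x̄ = (15 + 19 + 21 + 22 + 26 + 29 + 33 + 32 + 37 + 39)/10 = 27.3000
Σ_{t=1}^{9}(x_t−x̄)(x_{t+1}−x̄) = 388.0100
γ_1 = 388.0100 / 10 = 38.801

38.801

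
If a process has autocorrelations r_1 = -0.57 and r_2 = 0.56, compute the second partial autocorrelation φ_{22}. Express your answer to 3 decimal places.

φ_{22} = (r_2 − r_1²) / (1 − r_1²)
r_1² = (-0.57)² = 0.3249
Numerator = 0.56 − 0.3249 = 0.2351; denominator = 1 − 0.3249 = 0.6751
φ_{22} = 0.2351 / 0.6751 = 0.348

0.348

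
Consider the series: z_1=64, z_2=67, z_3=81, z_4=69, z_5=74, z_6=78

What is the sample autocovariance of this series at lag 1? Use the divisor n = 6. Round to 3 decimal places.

Mean z̄ = (64 + 67 + 81 + 69 + 74 + 78)/6 = 72.1667
Deviations: -8.1667, -5.1667, 8.8333, -3.1667, 1.8333, 5.8333
Σ_{t=1}^{5}(z_t−z̄)(z_{t+1}−z̄) = -26.5278
γ_1 = -26.5278 / 6 = -4.421

-4.421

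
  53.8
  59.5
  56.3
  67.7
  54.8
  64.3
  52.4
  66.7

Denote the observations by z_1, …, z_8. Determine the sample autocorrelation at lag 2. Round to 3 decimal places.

0.547

Mean z̄ = (53.8 + 59.5 + 56.3 + 67.7 + 54.8 + 64.3 + 52.4 + 66.7)/8 = 59.4375
Deviations from mean: -5.6375, 0.0625, -3.1375, 8.2625, -4.6375, 4.8625, -7.0375, 7.2625
Σ(z_t−z̄)(z_{t+2}−z̄) = (17.6877) + (0.5164) + (14.5502) + (40.1764) + (32.6364) + (35.3139) = 140.8809
Denominator Σ(z_t−z̄)² = 257.3188
r_2 = 140.8809 / 257.3188 = 0.547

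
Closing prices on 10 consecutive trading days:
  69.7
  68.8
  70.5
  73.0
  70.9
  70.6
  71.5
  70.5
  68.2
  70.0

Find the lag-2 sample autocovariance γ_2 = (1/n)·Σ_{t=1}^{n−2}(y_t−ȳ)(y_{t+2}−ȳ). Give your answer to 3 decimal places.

Mean ȳ = (69.7 + 68.8 + 70.5 + 73.0 + 70.9 + 70.6 + 71.5 + 70.5 + 68.2 + 70.0)/10 = 70.3700
Σ_{t=1}^{8}(y_t−ȳ)(y_{t+2}−ȳ) = -5.4138
γ_2 = -5.4138 / 10 = -0.541

-0.541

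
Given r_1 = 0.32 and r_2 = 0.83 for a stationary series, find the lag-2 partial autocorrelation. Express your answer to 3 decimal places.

φ_{22} = (r_2 − r_1²) / (1 − r_1²)
r_1² = (0.32)² = 0.1024
Numerator = 0.83 − 0.1024 = 0.7276; denominator = 1 − 0.1024 = 0.8976
φ_{22} = 0.7276 / 0.8976 = 0.811

0.811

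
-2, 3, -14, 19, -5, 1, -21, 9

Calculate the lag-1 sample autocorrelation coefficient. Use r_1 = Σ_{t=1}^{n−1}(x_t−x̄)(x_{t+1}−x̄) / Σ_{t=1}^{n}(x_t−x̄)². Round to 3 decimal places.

-0.585

Mean x̄ = (-2 + 3 − 14 + 19 − 5 + 1 − 21 + 9)/8 = -1.2500
Deviations from mean: -0.7500, 4.2500, -12.7500, 20.2500, -3.7500, 2.2500, -19.7500, 10.2500
Σ(x_t−x̄)(x_{t+1}−x̄) = (-3.1875) + (-54.1875) + (-258.1875) + (-75.9375) + (-8.4375) + (-44.4375) + (-202.4375) = -646.8125
Denominator Σ(x_t−x̄)² = 1105.5000
r_1 = -646.8125 / 1105.5000 = -0.585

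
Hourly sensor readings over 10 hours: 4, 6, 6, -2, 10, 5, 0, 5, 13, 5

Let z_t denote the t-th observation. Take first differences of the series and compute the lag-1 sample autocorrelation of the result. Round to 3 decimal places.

-0.436

First differences Δz: 2, 0, -8, 12, -5, -5, 5, 8, -8
Mean of differences = 0.1111
Numerator Σ(Δz_t−Δz̄)(Δz_{t+1}−Δz̄) = -180.7901
Denominator Σ(Δz_t−Δz̄)² = 414.8889
r_1(Δz) = -180.7901 / 414.8889 = -0.436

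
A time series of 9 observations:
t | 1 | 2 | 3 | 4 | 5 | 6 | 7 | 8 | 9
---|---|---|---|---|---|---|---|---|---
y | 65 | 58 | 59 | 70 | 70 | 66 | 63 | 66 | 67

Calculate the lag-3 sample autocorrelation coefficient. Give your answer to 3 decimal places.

-0.296

Mean ȳ = (65 + 58 + 59 + 70 + 70 + 66 + 63 + 66 + 67)/9 = 64.8889
Σ(y_t−ȳ)(y_{t+3}−ȳ) = (0.5679) + (-35.2099) + (-6.5432) + (-9.6543) + (5.6790) + (2.3457) = -42.8148
Denominator Σ(y_t−ȳ)² = 144.8889
r_3 = -42.8148 / 144.8889 = -0.296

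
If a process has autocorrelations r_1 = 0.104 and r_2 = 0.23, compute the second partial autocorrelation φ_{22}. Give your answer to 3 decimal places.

0.222

φ_{22} = (r_2 − r_1²) / (1 − r_1²)
r_1² = (0.104)² = 0.010816
Numerator = 0.23 − 0.0108 = 0.2192; denominator = 1 − 0.0108 = 0.9892
φ_{22} = 0.2192 / 0.9892 = 0.222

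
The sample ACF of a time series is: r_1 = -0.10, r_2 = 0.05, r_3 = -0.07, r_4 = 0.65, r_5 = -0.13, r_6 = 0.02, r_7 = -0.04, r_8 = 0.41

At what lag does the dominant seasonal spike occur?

4

The largest autocorrelation is r_4 = 0.65, with a weaker echo at lag 8 (0.41); the remaining lags stay at or below 0.05.
The dominant spike at lag 4 indicates a seasonal period of 4.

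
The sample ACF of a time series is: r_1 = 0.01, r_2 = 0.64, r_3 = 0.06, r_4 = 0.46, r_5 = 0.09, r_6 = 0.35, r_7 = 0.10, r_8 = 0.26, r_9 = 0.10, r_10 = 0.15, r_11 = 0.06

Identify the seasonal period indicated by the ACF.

The largest autocorrelation is r_2 = 0.64, with weaker echoes at lags 4 (0.46), 6 (0.35), 8 (0.26) and 10 (0.15); the remaining lags stay at or below 0.10.
The dominant spike at lag 2 indicates a seasonal period of 2.

2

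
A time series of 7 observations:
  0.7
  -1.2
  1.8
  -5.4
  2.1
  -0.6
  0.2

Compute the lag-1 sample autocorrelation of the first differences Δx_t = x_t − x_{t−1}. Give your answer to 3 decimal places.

First differences Δx: -1.9, 3.0, -7.2, 7.5, -2.7, 0.8
Mean of differences = -0.0833
Numerator Σ(Δx_t−Δx̄)(Δx_{t+1}−Δx̄) = -103.6669
Denominator Σ(Δx_t−Δx̄)² = 128.5883
r_1(Δx) = -103.6669 / 128.5883 = -0.806

-0.806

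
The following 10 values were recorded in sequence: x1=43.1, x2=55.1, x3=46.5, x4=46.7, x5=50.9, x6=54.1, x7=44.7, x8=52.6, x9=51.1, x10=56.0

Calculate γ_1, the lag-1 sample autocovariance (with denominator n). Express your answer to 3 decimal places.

-6.696

Mean x̄ = (43.1 + 55.1 + 46.5 + 46.7 + 50.9 + 54.1 + 44.7 + 52.6 + 51.1 + 56.0)/10 = 50.0800
Σ_{t=1}^{9}(x_t−x̄)(x_{t+1}−x̄) = -66.9624
γ_1 = -66.9624 / 10 = -6.696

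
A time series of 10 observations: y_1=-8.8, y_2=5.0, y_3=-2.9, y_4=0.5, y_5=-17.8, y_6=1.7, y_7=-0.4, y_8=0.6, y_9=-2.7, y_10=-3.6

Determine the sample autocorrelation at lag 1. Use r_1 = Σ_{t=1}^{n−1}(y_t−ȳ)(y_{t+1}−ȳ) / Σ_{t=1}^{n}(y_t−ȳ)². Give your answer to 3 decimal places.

-0.392

Mean ȳ = (-8.8 + 5.0 − 2.9 + 0.5 − 17.8 + 1.7 − 0.4 + 0.6 − 2.7 − 3.6)/10 = -2.8400
Numerator Σ_{t=1}^{9}(y_t−ȳ)(y_{t+1}−ȳ) = -145.4356
Denominator Σ(y_t−ȳ)² = 370.9440
r_1 = -145.4356 / 370.9440 = -0.392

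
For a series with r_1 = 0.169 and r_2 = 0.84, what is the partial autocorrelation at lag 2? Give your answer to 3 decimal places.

φ_{22} = (r_2 − r_1²) / (1 − r_1²)
r_1² = (0.169)² = 0.028561
Numerator = 0.84 − 0.0286 = 0.8114; denominator = 1 − 0.0286 = 0.9714
φ_{22} = 0.8114 / 0.9714 = 0.835

0.835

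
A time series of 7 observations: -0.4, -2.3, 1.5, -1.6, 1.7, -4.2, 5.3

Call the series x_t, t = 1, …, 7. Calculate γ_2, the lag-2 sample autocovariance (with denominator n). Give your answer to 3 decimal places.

Mean x̄ = (-0.4 − 2.3 + 1.5 − 1.6 + 1.7 − 4.2 + 5.3)/7 = 0.0000
Σ_{t=1}^{5}(x_t−x̄)(x_{t+2}−x̄) = 21.3600
γ_2 = 21.3600 / 7 = 3.051

3.051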